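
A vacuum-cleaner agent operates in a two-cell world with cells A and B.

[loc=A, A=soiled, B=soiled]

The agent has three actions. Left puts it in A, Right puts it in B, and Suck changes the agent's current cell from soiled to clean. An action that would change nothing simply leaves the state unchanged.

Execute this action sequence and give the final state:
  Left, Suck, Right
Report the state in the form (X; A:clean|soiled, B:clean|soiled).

(B; A:clean, B:soiled)

[1] after Left: (A; A:soiled, B:soiled)
[2] after Suck: (A; A:clean, B:soiled)
[3] after Right: (B; A:clean, B:soiled)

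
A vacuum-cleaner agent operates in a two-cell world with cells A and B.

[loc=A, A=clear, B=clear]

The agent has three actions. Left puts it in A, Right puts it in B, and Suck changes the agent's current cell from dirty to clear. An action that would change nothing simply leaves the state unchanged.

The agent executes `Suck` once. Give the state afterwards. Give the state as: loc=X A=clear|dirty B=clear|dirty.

loc=A A=clear B=clear

start: loc=A A=clear B=clear
Suck (#1): loc=A A=clear B=clear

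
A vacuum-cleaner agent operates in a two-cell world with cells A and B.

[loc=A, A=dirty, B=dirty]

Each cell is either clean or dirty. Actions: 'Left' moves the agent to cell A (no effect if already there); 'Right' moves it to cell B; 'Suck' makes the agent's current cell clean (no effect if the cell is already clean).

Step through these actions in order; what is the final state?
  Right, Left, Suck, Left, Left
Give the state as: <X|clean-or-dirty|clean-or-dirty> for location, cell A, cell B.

1. Right → <B|dirty|dirty>
2. Left → <A|dirty|dirty>
3. Suck → <A|clean|dirty>
4. Left → <A|clean|dirty>
5. Left → <A|clean|dirty>

<A|clean|dirty>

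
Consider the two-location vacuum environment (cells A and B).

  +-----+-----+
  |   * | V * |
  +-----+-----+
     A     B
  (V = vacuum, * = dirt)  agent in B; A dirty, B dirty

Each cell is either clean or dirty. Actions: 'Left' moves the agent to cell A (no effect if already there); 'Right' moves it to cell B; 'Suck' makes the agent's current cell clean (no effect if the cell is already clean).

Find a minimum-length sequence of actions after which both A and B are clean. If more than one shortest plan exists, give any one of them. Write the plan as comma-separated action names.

Suck, Left, Suck

1. Suck → loc=B A=dirty B=clean
2. Left → loc=A A=dirty B=clean
3. Suck → loc=A A=clean B=clean
min 3: Suck B + move + Suck A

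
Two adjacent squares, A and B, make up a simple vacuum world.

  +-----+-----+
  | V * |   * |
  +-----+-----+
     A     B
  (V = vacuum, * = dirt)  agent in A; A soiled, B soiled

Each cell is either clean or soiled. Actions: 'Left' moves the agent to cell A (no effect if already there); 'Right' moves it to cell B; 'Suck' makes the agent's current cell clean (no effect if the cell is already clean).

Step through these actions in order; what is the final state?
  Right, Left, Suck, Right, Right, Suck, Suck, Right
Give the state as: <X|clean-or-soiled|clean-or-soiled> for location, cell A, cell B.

[1] after Right: <B|soiled|soiled>
[2] after Left: <A|soiled|soiled>
[3] after Suck: <A|clean|soiled>
[4] after Right: <B|clean|soiled>
[5] after Right: <B|clean|soiled>
[6] after Suck: <B|clean|clean>
[7] after Suck: <B|clean|clean>
[8] after Right: <B|clean|clean>

<B|clean|clean>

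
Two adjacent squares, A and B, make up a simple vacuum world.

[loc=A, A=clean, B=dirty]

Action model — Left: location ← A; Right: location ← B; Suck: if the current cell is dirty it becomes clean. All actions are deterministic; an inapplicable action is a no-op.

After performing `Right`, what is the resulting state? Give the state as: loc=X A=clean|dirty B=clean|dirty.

loc=B A=clean B=dirty

start: loc=A A=clean B=dirty
[1] after Right: loc=B A=clean B=dirty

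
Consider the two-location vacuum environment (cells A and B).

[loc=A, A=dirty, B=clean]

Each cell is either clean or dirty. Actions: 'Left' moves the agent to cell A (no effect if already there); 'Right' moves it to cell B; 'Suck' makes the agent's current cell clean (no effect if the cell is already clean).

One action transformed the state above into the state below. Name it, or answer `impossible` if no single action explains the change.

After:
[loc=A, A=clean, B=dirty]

impossible

try  Left: in A — A dirty, B clean
try Right: in B — A dirty, B clean
try  Suck: in A — A clean, B clean
no single action produces the after-state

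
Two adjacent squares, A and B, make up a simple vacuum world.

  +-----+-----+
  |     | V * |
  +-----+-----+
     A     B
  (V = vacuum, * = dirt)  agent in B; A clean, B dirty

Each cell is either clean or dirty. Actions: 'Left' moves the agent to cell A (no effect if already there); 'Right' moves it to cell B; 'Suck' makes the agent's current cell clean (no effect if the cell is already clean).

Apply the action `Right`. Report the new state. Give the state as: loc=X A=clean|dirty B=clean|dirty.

loc=B A=clean B=dirty

start: loc=B A=clean B=dirty
1) do Right; now loc=B A=clean B=dirty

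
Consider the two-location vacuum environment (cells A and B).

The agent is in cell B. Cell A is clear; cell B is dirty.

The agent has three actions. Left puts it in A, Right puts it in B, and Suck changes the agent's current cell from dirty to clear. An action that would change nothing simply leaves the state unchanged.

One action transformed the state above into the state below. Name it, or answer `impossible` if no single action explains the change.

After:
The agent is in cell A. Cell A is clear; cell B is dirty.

Left

try  Left: <A|clear|dirty>  ← match
try Right: <B|clear|dirty>
try  Suck: <B|clear|clear>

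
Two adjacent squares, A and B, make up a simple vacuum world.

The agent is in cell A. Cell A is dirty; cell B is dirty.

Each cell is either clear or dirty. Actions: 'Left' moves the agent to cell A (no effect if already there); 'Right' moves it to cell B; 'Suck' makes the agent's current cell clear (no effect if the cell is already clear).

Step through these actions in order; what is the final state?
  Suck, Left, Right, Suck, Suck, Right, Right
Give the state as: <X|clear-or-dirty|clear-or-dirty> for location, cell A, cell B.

Suck (#1): <A|clear|dirty>
Left (#2): <A|clear|dirty>
Right (#3): <B|clear|dirty>
Suck (#4): <B|clear|clear>
Suck (#5): <B|clear|clear>
Right (#6): <B|clear|clear>
Right (#7): <B|clear|clear>

<B|clear|clear>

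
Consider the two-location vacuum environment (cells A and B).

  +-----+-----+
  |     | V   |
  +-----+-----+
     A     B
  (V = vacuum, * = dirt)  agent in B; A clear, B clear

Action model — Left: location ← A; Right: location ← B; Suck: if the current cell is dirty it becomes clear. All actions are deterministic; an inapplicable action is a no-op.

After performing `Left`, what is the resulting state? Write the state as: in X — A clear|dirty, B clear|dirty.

start: in B — A clear, B clear
step 1/1 (Left): in A — A clear, B clear

in A — A clear, B clear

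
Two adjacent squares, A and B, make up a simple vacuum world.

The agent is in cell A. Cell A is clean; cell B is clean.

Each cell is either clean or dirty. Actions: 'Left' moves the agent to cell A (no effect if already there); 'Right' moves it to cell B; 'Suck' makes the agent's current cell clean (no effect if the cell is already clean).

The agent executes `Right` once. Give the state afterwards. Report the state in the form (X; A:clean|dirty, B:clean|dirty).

(B; A:clean, B:clean)

start: (A; A:clean, B:clean)
[1] after Right: (B; A:clean, B:clean)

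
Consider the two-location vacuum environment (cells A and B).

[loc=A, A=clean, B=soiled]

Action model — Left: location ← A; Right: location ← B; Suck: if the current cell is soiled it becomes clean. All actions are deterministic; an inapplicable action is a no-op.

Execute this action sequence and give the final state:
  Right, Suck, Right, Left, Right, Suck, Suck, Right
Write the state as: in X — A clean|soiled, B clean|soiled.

in B — A clean, B clean

1. Right → in B — A clean, B soiled
2. Suck → in B — A clean, B clean
3. Right → in B — A clean, B clean
4. Left → in A — A clean, B clean
5. Right → in B — A clean, B clean
6. Suck → in B — A clean, B clean
7. Suck → in B — A clean, B clean
8. Right → in B — A clean, B clean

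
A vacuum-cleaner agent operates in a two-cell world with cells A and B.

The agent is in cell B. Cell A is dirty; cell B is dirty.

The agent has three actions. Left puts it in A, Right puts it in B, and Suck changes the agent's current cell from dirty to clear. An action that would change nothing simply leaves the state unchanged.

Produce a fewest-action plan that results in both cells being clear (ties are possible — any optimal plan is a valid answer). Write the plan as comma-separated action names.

1. Suck → (B; A:dirty, B:clear)
2. Left → (A; A:dirty, B:clear)
3. Suck → (A; A:clear, B:clear)
min 3: Suck B + move + Suck A

Suck, Left, Suck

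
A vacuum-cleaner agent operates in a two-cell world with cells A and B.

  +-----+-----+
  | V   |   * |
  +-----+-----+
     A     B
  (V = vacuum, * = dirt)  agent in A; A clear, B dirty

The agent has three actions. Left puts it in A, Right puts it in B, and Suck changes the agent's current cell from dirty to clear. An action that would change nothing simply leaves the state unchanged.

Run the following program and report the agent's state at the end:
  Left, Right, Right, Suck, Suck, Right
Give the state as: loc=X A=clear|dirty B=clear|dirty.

loc=B A=clear B=clear

1. Left → loc=A A=clear B=dirty
2. Right → loc=B A=clear B=dirty
3. Right → loc=B A=clear B=dirty
4. Suck → loc=B A=clear B=clear
5. Suck → loc=B A=clear B=clear
6. Right → loc=B A=clear B=clear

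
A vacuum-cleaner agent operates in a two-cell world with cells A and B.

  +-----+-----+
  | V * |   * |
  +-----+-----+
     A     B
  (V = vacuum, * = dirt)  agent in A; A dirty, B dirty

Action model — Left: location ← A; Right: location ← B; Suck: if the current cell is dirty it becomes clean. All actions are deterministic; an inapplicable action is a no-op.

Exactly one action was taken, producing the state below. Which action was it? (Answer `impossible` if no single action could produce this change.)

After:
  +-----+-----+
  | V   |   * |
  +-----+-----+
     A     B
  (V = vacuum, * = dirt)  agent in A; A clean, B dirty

Suck

try  Left: (A; A:dirty, B:dirty)
try Right: (B; A:dirty, B:dirty)
try  Suck: (A; A:clean, B:dirty)  ← match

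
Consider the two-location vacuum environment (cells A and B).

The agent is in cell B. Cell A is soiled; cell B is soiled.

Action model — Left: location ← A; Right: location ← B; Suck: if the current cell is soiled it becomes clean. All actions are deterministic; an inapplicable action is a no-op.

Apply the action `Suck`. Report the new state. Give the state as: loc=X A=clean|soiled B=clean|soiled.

start: loc=B A=soiled B=soiled
[1] after Suck: loc=B A=soiled B=clean

loc=B A=soiled B=clean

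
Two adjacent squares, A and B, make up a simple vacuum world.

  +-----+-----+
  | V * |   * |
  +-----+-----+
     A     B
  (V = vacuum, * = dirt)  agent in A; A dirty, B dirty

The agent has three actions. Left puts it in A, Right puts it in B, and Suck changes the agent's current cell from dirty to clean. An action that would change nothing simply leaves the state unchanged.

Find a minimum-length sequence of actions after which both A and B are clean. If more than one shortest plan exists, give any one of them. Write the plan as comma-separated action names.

Suck, Right, Suck

Suck (#1): <A|clean|dirty>
Right (#2): <B|clean|dirty>
Suck (#3): <B|clean|clean>
min 3: Suck A + move + Suck B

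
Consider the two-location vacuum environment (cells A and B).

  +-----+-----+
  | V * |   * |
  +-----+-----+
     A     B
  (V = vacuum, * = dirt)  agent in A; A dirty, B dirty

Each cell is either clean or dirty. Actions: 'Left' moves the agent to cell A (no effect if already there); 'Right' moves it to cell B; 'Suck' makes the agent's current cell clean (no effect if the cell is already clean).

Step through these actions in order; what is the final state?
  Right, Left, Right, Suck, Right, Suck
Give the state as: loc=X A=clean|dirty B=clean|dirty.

loc=B A=dirty B=clean

[1] after Right: loc=B A=dirty B=dirty
[2] after Left: loc=A A=dirty B=dirty
[3] after Right: loc=B A=dirty B=dirty
[4] after Suck: loc=B A=dirty B=clean
[5] after Right: loc=B A=dirty B=clean
[6] after Suck: loc=B A=dirty B=clean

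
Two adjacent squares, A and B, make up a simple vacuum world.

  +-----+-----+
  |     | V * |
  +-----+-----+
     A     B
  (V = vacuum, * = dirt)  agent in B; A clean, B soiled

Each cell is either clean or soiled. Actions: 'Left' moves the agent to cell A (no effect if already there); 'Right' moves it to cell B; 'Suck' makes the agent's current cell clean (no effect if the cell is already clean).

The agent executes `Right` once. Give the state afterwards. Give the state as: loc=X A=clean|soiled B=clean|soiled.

start: loc=B A=clean B=soiled
[1] after Right: loc=B A=clean B=soiled

loc=B A=clean B=soiled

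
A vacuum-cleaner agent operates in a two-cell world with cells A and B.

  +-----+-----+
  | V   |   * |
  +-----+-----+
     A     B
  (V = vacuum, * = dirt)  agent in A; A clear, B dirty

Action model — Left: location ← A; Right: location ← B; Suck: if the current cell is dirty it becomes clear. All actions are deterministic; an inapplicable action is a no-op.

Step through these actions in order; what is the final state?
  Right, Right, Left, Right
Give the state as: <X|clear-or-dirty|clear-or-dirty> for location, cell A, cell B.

step 1/4 (Right): <B|clear|dirty>
step 2/4 (Right): <B|clear|dirty>
step 3/4 (Left): <A|clear|dirty>
step 4/4 (Right): <B|clear|dirty>

<B|clear|dirty>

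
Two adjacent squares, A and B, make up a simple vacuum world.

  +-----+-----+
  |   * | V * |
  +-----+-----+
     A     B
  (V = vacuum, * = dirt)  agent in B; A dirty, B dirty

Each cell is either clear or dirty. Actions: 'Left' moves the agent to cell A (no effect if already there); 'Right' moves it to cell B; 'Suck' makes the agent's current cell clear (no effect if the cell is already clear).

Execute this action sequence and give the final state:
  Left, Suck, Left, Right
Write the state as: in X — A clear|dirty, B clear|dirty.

1) do Left; now in A — A dirty, B dirty
2) do Suck; now in A — A clear, B dirty
3) do Left; now in A — A clear, B dirty
4) do Right; now in B — A clear, B dirty

in B — A clear, B dirty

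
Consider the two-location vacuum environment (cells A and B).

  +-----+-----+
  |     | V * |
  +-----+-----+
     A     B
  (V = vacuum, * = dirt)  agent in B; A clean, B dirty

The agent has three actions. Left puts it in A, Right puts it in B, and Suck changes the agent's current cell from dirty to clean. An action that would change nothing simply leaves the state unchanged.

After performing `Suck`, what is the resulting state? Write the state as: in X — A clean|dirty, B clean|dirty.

start: in B — A clean, B dirty
1. Suck → in B — A clean, B clean

in B — A clean, B clean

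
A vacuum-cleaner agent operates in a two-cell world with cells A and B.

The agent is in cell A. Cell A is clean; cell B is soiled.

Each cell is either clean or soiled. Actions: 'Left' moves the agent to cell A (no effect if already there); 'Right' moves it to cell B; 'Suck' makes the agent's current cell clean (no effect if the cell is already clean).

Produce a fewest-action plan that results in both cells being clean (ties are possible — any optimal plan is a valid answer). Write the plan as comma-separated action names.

Right (#1): loc=B A=clean B=soiled
Suck (#2): loc=B A=clean B=clean
min 2: go B then Suck

Right, Suck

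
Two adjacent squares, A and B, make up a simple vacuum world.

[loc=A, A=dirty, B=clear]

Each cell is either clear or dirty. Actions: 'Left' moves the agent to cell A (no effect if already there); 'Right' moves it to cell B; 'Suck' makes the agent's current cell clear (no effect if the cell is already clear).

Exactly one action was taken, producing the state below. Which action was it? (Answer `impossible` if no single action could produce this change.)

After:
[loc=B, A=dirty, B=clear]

Right

try  Left: loc=A A=dirty B=clear
try Right: loc=B A=dirty B=clear  ← match
try  Suck: loc=A A=clear B=clear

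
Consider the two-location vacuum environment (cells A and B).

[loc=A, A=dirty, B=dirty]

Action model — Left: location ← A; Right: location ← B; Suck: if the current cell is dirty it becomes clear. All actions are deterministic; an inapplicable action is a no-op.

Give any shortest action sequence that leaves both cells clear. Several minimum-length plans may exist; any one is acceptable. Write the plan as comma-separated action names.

Suck, Right, Suck

[1] after Suck: (A; A:clear, B:dirty)
[2] after Right: (B; A:clear, B:dirty)
[3] after Suck: (B; A:clear, B:clear)
min 3: Suck A + move + Suck B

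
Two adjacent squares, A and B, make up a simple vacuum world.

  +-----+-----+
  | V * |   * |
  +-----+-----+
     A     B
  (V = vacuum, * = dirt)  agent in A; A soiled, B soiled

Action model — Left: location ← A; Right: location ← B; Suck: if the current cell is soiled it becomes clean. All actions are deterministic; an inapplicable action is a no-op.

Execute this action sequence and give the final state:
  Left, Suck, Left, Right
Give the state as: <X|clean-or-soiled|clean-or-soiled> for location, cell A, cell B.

<B|clean|soiled>

1. Left → <A|soiled|soiled>
2. Suck → <A|clean|soiled>
3. Left → <A|clean|soiled>
4. Right → <B|clean|soiled>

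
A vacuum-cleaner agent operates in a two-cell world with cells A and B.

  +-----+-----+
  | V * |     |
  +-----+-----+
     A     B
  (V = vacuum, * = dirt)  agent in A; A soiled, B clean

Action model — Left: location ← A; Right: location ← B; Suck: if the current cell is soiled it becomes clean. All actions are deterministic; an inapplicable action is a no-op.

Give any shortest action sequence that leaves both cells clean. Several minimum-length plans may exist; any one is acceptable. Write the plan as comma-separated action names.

Suck

1. Suck → loc=A A=clean B=clean
min 1: A is soiled, one Suck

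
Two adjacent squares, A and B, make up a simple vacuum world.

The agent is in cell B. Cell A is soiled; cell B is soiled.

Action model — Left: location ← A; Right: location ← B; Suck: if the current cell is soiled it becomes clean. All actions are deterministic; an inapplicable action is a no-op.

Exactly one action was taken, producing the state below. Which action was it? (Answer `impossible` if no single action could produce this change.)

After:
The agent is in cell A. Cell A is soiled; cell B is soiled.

try  Left: (A; A:soiled, B:soiled)  ← match
try Right: (B; A:soiled, B:soiled)
try  Suck: (B; A:soiled, B:clean)

Left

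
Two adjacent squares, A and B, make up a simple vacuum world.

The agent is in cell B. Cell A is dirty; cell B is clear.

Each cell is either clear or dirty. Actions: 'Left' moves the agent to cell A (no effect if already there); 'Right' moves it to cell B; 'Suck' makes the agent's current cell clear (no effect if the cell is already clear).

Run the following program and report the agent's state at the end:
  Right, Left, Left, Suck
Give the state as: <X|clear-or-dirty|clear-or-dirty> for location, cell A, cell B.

step 1/4 (Right): <B|dirty|clear>
step 2/4 (Left): <A|dirty|clear>
step 3/4 (Left): <A|dirty|clear>
step 4/4 (Suck): <A|clear|clear>

<A|clear|clear>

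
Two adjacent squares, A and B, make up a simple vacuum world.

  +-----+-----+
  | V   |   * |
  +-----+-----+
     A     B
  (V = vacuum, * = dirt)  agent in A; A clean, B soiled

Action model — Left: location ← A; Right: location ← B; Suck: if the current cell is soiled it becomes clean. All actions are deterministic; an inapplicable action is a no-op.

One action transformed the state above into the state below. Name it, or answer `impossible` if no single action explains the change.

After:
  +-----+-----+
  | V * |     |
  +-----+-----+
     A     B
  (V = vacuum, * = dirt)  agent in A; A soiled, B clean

try  Left: in A — A clean, B soiled
try Right: in B — A clean, B soiled
try  Suck: in A — A clean, B soiled
no single action produces the after-state

impossible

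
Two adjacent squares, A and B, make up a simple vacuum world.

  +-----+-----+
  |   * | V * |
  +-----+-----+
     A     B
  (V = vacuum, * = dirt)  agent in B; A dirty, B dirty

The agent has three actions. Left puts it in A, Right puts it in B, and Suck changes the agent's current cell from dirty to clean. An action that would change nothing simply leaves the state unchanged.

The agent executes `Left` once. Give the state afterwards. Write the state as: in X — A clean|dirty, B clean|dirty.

in A — A dirty, B dirty

start: in B — A dirty, B dirty
t=1 Left ⇒ in A — A dirty, B dirty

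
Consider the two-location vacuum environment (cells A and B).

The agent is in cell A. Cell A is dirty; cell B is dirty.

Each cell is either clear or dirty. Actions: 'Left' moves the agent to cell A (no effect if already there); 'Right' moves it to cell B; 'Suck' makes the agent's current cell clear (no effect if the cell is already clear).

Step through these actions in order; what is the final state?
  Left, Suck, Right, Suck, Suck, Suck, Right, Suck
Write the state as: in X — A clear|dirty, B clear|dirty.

in B — A clear, B clear

step 1/8 (Left): in A — A dirty, B dirty
step 2/8 (Suck): in A — A clear, B dirty
step 3/8 (Right): in B — A clear, B dirty
step 4/8 (Suck): in B — A clear, B clear
step 5/8 (Suck): in B — A clear, B clear
step 6/8 (Suck): in B — A clear, B clear
step 7/8 (Right): in B — A clear, B clear
step 8/8 (Suck): in B — A clear, B clear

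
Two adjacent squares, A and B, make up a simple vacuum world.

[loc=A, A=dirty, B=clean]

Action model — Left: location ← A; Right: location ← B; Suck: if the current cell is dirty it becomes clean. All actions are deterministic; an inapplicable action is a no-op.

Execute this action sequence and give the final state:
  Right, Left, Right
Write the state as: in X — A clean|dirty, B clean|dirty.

in B — A dirty, B clean

1. Right → in B — A dirty, B clean
2. Left → in A — A dirty, B clean
3. Right → in B — A dirty, B clean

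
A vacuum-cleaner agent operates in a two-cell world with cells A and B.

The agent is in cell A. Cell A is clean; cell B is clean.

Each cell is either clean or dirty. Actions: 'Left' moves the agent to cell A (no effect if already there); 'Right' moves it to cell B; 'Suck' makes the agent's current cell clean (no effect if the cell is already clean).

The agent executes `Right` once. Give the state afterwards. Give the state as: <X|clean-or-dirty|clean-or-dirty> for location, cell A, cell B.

start: <A|clean|clean>
1) do Right; now <B|clean|clean>

<B|clean|clean>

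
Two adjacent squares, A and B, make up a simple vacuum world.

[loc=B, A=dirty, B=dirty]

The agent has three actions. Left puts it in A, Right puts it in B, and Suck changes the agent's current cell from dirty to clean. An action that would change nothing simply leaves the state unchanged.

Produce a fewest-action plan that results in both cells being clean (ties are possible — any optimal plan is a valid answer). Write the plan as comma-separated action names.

Suck (#1): <B|dirty|clean>
Left (#2): <A|dirty|clean>
Suck (#3): <A|clean|clean>
min 3: Suck B + move + Suck A

Suck, Left, Suck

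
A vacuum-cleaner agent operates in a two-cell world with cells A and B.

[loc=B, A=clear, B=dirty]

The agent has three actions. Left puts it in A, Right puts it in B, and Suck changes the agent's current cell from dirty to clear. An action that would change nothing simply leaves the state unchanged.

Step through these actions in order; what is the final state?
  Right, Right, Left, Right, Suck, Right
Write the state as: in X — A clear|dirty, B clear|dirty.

in B — A clear, B clear

Right (#1): in B — A clear, B dirty
Right (#2): in B — A clear, B dirty
Left (#3): in A — A clear, B dirty
Right (#4): in B — A clear, B dirty
Suck (#5): in B — A clear, B clear
Right (#6): in B — A clear, B clear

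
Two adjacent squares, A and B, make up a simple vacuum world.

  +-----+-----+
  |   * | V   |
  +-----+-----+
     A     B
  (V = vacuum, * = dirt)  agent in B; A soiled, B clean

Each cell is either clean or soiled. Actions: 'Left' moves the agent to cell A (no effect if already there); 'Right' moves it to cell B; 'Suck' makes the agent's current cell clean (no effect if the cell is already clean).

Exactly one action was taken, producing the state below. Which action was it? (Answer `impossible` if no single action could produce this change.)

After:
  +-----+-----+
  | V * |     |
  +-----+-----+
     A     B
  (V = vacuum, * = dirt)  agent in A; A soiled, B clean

try  Left: in A — A soiled, B clean  ← match
try Right: in B — A soiled, B clean
try  Suck: in B — A soiled, B clean

Left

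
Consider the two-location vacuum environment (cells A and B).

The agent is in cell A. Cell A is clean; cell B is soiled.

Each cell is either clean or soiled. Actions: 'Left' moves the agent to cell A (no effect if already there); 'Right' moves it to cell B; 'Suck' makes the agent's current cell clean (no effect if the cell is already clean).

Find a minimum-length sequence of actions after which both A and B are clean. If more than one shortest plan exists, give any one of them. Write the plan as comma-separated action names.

Right, Suck

Right (#1): loc=B A=clean B=soiled
Suck (#2): loc=B A=clean B=clean
min 2: go B then Suck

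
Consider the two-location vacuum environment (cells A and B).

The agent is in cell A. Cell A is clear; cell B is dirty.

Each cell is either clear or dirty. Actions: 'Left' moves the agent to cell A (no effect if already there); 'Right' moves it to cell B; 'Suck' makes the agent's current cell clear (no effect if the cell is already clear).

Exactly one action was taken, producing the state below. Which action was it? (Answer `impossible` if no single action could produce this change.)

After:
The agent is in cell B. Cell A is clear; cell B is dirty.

Right

try  Left: <A|clear|dirty>
try Right: <B|clear|dirty>  ← match
try  Suck: <A|clear|dirty>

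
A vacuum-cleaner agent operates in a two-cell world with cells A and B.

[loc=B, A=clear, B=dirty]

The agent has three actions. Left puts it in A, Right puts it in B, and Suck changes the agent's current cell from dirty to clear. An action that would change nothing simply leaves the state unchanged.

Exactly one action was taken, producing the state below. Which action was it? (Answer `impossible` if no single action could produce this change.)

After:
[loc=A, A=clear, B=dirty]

Left

try  Left: loc=A A=clear B=dirty  ← match
try Right: loc=B A=clear B=dirty
try  Suck: loc=B A=clear B=clear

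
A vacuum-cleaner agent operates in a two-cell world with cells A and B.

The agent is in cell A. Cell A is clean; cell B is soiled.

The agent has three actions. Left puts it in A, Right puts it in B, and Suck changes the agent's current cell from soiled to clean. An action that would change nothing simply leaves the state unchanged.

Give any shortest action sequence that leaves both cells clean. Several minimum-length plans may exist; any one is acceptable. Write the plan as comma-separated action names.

Right, Suck

t=1 Right ⇒ (B; A:clean, B:soiled)
t=2 Suck ⇒ (B; A:clean, B:clean)
min 2: go B then Suck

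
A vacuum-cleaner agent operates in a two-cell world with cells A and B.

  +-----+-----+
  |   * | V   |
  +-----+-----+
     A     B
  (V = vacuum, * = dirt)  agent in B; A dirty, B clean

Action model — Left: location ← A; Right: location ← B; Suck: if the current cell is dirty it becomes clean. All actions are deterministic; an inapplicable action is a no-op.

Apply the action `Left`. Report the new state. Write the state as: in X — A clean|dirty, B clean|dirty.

start: in B — A dirty, B clean
1. Left → in A — A dirty, B clean

in A — A dirty, B clean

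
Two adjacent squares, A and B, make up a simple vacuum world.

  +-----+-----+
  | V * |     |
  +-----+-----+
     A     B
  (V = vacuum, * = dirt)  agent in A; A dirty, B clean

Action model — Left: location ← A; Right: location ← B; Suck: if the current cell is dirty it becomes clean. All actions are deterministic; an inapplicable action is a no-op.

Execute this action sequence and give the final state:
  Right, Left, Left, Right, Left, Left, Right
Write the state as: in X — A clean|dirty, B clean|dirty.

Right (#1): in B — A dirty, B clean
Left (#2): in A — A dirty, B clean
Left (#3): in A — A dirty, B clean
Right (#4): in B — A dirty, B clean
Left (#5): in A — A dirty, B clean
Left (#6): in A — A dirty, B clean
Right (#7): in B — A dirty, B clean

in B — A dirty, B clean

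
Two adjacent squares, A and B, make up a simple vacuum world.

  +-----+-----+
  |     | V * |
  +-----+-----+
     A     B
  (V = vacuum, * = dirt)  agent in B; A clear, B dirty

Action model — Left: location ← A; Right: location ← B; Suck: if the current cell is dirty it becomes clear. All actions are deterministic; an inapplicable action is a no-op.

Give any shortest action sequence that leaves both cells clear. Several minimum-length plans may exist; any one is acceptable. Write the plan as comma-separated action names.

Suck

1) do Suck; now loc=B A=clear B=clear
min 1: B is dirty, one Suck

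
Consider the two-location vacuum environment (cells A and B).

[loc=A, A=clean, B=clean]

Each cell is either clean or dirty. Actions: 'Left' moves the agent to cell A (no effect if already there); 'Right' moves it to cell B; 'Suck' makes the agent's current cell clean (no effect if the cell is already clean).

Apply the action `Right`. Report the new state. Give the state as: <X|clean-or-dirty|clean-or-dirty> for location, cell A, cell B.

start: <A|clean|clean>
Right (#1): <B|clean|clean>

<B|clean|clean>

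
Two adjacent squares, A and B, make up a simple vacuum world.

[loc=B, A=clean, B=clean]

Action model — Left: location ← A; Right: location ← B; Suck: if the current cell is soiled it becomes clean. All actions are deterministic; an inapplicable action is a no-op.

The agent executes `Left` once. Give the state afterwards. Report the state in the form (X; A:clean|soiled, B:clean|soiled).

(A; A:clean, B:clean)

start: (B; A:clean, B:clean)
[1] after Left: (A; A:clean, B:clean)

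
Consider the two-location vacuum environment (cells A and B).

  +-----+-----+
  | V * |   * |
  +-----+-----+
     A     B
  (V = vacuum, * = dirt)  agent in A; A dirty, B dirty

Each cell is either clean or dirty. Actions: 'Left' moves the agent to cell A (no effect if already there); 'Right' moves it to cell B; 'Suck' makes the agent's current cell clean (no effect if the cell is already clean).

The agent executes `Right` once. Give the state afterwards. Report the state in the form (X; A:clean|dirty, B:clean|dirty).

(B; A:dirty, B:dirty)

start: (A; A:dirty, B:dirty)
step 1/1 (Right): (B; A:dirty, B:dirty)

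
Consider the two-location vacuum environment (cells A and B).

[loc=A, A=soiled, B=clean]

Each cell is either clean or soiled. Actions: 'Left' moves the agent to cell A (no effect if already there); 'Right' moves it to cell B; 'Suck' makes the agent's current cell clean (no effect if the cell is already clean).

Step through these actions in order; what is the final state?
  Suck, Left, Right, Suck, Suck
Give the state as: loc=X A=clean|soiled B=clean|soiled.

loc=B A=clean B=clean

[1] after Suck: loc=A A=clean B=clean
[2] after Left: loc=A A=clean B=clean
[3] after Right: loc=B A=clean B=clean
[4] after Suck: loc=B A=clean B=clean
[5] after Suck: loc=B A=clean B=clean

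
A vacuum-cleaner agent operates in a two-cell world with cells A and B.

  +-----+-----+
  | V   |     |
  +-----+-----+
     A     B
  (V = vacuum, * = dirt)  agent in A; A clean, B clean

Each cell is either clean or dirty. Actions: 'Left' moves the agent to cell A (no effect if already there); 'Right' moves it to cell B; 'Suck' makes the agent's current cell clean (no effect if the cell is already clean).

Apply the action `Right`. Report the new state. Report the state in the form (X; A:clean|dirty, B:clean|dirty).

start: (A; A:clean, B:clean)
t=1 Right ⇒ (B; A:clean, B:clean)

(B; A:clean, B:clean)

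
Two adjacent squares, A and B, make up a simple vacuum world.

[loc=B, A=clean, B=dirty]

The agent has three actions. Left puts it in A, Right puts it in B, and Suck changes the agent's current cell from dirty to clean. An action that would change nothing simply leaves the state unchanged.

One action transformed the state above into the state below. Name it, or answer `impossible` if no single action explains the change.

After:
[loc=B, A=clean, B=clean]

try  Left: in A — A clean, B dirty
try Right: in B — A clean, B dirty
try  Suck: in B — A clean, B clean  ← match

Suck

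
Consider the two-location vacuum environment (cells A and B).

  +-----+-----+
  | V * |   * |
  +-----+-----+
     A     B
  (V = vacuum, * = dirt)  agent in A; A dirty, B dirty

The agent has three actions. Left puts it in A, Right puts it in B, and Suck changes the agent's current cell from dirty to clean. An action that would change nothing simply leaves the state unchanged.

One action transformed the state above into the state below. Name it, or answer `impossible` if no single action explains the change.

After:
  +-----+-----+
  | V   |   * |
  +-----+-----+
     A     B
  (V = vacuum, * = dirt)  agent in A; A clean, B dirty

try  Left: in A — A dirty, B dirty
try Right: in B — A dirty, B dirty
try  Suck: in A — A clean, B dirty  ← match

Suck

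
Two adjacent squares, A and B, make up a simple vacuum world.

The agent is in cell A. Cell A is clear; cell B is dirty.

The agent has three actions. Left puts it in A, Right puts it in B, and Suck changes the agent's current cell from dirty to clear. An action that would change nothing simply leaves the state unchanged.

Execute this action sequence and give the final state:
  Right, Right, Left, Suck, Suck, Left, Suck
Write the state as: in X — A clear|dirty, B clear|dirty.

1. Right → in B — A clear, B dirty
2. Right → in B — A clear, B dirty
3. Left → in A — A clear, B dirty
4. Suck → in A — A clear, B dirty
5. Suck → in A — A clear, B dirty
6. Left → in A — A clear, B dirty
7. Suck → in A — A clear, B dirty

in A — A clear, B dirty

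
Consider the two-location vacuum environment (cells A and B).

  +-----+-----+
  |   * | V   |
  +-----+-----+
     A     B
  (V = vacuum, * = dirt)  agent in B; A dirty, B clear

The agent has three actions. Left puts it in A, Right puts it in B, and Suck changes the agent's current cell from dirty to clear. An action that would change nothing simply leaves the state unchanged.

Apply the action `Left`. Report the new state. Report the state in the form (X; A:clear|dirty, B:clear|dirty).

start: (B; A:dirty, B:clear)
[1] after Left: (A; A:dirty, B:clear)

(A; A:dirty, B:clear)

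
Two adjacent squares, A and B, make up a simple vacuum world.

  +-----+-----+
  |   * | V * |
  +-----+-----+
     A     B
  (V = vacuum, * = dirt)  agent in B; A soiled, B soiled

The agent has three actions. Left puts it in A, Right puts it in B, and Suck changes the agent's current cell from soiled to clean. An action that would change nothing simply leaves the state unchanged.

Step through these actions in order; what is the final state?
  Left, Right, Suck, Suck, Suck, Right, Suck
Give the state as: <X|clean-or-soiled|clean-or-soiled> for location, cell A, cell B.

<B|soiled|clean>

step 1/7 (Left): <A|soiled|soiled>
step 2/7 (Right): <B|soiled|soiled>
step 3/7 (Suck): <B|soiled|clean>
step 4/7 (Suck): <B|soiled|clean>
step 5/7 (Suck): <B|soiled|clean>
step 6/7 (Right): <B|soiled|clean>
step 7/7 (Suck): <B|soiled|clean>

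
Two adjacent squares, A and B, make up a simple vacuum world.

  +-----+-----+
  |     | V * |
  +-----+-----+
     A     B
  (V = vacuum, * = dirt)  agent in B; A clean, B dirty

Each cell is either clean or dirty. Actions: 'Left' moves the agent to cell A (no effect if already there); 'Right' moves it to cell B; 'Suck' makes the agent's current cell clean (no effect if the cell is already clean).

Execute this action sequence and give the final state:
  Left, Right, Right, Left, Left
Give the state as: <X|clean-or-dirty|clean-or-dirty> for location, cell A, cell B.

<A|clean|dirty>

1. Left → <A|clean|dirty>
2. Right → <B|clean|dirty>
3. Right → <B|clean|dirty>
4. Left → <A|clean|dirty>
5. Left → <A|clean|dirty>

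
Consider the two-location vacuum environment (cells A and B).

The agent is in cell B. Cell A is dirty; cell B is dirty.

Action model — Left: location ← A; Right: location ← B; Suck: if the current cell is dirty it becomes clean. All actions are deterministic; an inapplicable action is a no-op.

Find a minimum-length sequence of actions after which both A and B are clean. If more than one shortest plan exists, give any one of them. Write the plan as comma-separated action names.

Suck, Left, Suck

[1] after Suck: loc=B A=dirty B=clean
[2] after Left: loc=A A=dirty B=clean
[3] after Suck: loc=A A=clean B=clean
min 3: Suck B + move + Suck A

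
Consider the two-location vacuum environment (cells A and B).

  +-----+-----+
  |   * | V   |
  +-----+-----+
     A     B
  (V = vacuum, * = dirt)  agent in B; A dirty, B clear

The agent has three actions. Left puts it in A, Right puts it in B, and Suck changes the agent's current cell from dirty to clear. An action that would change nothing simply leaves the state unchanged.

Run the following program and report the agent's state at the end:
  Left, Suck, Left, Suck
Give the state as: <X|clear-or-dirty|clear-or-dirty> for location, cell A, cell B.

<A|clear|clear>

step 1/4 (Left): <A|dirty|clear>
step 2/4 (Suck): <A|clear|clear>
step 3/4 (Left): <A|clear|clear>
step 4/4 (Suck): <A|clear|clear>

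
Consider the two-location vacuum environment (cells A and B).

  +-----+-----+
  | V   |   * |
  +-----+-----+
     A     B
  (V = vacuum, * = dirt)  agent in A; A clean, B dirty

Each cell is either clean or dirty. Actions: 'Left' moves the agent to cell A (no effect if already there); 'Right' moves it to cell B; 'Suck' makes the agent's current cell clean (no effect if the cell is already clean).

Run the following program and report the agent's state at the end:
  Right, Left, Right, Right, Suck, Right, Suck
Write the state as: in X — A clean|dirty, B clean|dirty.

in B — A clean, B clean

step 1/7 (Right): in B — A clean, B dirty
step 2/7 (Left): in A — A clean, B dirty
step 3/7 (Right): in B — A clean, B dirty
step 4/7 (Right): in B — A clean, B dirty
step 5/7 (Suck): in B — A clean, B clean
step 6/7 (Right): in B — A clean, B clean
step 7/7 (Suck): in B — A clean, B clean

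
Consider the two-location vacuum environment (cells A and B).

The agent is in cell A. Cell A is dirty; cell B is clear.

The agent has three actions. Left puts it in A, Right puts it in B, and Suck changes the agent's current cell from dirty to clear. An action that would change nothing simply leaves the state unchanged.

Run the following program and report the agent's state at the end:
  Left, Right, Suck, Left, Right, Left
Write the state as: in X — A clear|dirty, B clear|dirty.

in A — A dirty, B clear

1. Left → in A — A dirty, B clear
2. Right → in B — A dirty, B clear
3. Suck → in B — A dirty, B clear
4. Left → in A — A dirty, B clear
5. Right → in B — A dirty, B clear
6. Left → in A — A dirty, B clear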